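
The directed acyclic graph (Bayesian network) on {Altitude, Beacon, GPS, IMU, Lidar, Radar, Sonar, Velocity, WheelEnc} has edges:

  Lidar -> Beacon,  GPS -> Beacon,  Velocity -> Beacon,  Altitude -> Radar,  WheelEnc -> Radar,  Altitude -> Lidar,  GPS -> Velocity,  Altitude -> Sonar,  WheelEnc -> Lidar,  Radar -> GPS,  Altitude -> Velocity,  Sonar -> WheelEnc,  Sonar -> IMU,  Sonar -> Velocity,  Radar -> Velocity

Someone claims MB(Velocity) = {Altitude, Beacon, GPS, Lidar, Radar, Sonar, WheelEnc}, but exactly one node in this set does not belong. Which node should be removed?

WheelEnc

A node's Markov blanket = Pa ∪ Ch ∪ (parents of Ch other than the node itself).
Velocity has child Beacon.
Velocity's parents: Altitude, GPS, Radar, Sonar.
Parents of each child, excluding Velocity:
  parents(Beacon) \ {Velocity} = {GPS, Lidar}.
MB(Velocity) = {Altitude, Beacon, GPS, Lidar, Radar, Sonar}.
WheelEnc is neither a parent, child, nor co-parent of Velocity, so it does not belong.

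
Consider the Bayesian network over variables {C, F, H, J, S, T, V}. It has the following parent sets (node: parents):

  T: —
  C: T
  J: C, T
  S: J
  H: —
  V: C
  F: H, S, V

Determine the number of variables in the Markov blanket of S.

4

A node's Markov blanket = Pa ∪ Ch ∪ (parents of Ch other than the node itself).
S has parent J.
Children of S: F.
Other parents of S's children:
  F's other parents are H, V.
MB(S) = {F, H, J, V}, which has 4 nodes.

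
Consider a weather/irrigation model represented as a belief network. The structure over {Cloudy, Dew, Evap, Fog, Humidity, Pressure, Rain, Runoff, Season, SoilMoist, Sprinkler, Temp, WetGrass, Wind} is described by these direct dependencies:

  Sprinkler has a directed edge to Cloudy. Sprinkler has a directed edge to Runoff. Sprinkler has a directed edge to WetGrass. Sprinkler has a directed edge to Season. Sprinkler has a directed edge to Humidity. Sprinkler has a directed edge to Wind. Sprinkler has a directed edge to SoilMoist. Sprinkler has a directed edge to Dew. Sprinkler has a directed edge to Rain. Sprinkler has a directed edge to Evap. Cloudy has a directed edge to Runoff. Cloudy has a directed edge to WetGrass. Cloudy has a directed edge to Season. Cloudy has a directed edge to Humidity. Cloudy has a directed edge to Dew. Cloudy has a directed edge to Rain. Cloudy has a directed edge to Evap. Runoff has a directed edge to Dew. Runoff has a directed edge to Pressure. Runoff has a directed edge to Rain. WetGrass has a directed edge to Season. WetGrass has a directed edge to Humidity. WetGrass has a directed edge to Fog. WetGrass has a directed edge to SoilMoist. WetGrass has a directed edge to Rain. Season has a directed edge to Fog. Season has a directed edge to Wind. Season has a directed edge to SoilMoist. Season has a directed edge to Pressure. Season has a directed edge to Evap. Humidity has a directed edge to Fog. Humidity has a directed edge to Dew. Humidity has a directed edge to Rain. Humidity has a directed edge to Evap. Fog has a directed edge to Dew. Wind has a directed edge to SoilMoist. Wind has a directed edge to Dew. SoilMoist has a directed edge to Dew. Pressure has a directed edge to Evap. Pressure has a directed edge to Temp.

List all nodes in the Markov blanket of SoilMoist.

Pa(SoilMoist) = {Season, Sprinkler, WetGrass, Wind}.
Children of SoilMoist: Dew.
Co-parents of SoilMoist (other parents of its children):
  parents(Dew) \ {SoilMoist} = {Cloudy, Fog, Humidity, Runoff, Sprinkler, Wind}.
Taking the union gives {Cloudy, Dew, Fog, Humidity, Runoff, Season, Sprinkler, WetGrass, Wind}.

{Cloudy, Dew, Fog, Humidity, Runoff, Season, Sprinkler, WetGrass, Wind}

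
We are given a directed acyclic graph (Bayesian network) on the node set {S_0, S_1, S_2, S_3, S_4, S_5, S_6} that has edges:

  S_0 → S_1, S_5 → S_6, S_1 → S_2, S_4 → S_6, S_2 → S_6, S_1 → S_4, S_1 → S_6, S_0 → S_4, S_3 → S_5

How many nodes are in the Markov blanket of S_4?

5

S_4's children: S_6.
Pa(S_4) = {S_0, S_1}.
For each child, the remaining parents (spouses of S_4):
  S_6: S_1, S_2, S_5
MB(S_4) = {S_0, S_1, S_2, S_5, S_6}, which has 5 nodes.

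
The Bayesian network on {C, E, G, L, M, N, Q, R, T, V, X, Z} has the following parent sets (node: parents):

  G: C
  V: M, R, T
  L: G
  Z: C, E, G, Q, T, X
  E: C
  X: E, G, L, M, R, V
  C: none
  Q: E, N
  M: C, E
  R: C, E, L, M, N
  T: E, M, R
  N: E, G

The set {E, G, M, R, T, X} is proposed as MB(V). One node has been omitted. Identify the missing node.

Parents of V: M, R, T.
V has child X.
Co-parents of V (other parents of its children):
  X's other parents are E, G, L, M, R.
MB(V) = {E, G, L, M, R, T, X}.
Comparing with the claimed set, L is missing.

L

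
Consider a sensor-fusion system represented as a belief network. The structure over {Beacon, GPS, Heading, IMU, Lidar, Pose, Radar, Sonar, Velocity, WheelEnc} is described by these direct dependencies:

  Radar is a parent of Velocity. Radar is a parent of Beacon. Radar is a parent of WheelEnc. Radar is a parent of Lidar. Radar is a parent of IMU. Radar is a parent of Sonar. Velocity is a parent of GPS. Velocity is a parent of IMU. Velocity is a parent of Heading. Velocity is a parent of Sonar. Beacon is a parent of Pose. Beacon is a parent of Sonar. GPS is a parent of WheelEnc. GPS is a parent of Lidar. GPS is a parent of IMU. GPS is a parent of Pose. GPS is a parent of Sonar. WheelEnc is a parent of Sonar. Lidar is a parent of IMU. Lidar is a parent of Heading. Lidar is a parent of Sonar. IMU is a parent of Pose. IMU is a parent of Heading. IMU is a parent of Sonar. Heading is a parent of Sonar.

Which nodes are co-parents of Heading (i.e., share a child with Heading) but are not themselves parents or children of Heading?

Children of Heading: Sonar.
  Sonar's other parents are Beacon, GPS, IMU, Lidar, Radar, Velocity, WheelEnc.
Excluding nodes already adjacent to Heading (IMU, Lidar, Sonar, Velocity), the co-parent-only contribution is {Beacon, GPS, Radar, WheelEnc}.

{Beacon, GPS, Radar, WheelEnc}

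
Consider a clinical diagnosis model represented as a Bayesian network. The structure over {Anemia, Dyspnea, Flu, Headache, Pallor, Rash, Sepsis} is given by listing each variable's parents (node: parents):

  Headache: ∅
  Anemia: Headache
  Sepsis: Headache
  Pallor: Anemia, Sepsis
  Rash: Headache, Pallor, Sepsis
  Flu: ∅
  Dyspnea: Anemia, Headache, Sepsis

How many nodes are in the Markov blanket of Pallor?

Recall MB(v) = parents ∪ children ∪ spouses, where spouses are the other parents of v's children.
Pa(Pallor) = {Anemia, Sepsis}.
Pallor's children: Rash.
For each child, the remaining parents (spouses of Pallor):
  Rash: Headache, Sepsis
MB(Pallor) = {Anemia, Headache, Rash, Sepsis}, which has 4 nodes.

4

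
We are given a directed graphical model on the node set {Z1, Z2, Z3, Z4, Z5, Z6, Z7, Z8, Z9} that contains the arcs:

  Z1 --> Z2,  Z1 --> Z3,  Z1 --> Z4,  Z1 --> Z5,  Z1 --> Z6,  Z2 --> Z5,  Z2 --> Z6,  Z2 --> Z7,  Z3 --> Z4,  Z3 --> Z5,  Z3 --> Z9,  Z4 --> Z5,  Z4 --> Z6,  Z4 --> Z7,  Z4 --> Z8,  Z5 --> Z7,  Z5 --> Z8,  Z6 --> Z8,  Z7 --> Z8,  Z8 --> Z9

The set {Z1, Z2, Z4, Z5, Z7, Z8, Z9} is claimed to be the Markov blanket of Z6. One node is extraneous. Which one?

Z9

The Markov blanket of a node is its parents, its children, and the other parents of its children.
Z6's parents: Z1, Z2, Z4.
Children of Z6: Z8.
Parents of each child, excluding Z6:
  Z8: Z4, Z5, Z7
MB(Z6) = {Z1, Z2, Z4, Z5, Z7, Z8}.
Z9 is neither a parent, child, nor co-parent of Z6, so it does not belong.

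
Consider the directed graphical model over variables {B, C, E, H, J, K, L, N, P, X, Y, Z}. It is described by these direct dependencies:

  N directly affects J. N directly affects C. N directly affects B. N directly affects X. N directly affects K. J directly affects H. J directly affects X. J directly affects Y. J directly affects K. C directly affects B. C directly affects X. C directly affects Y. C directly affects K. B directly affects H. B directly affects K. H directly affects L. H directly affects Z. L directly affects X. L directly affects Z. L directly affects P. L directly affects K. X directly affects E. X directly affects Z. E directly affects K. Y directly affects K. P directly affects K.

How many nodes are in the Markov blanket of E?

Ch(E) = {K}.
E's parents: X.
For each child, the remaining parents (spouses of E):
  K: B, C, J, L, N, P, Y
MB(E) = {B, C, J, K, L, N, P, X, Y}, which has 9 nodes.

9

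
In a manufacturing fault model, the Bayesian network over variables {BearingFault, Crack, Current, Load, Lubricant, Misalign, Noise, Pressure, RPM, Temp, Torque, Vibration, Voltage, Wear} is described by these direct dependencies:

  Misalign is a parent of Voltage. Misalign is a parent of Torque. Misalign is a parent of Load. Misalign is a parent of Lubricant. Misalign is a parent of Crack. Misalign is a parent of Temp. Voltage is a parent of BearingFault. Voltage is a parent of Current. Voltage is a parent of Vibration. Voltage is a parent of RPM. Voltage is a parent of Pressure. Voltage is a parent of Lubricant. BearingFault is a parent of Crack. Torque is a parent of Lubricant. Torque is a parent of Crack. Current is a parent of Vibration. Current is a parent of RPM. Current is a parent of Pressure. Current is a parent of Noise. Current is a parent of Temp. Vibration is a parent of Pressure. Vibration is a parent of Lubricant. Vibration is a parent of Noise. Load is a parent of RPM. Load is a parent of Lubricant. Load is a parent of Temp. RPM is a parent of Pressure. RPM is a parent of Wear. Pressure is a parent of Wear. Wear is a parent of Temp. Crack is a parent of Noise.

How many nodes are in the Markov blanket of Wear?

Wear has parents Pressure, RPM.
Children of Wear: Temp.
Other parents of Wear's children:
  Temp also has parents Current, Load, Misalign.
MB(Wear) = {Current, Load, Misalign, Pressure, RPM, Temp}, which has 6 nodes.

6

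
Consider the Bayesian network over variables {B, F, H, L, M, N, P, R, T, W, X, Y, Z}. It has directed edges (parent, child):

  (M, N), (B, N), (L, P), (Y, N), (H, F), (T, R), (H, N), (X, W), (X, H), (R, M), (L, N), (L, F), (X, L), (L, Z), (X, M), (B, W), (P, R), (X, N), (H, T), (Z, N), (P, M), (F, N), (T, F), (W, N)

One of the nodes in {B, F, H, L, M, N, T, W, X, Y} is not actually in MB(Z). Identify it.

T

Recall MB(v) = parents ∪ children ∪ spouses, where spouses are the other parents of v's children.
Z has parent L.
Z's children: N.
Parents of each child, excluding Z:
  N: B, F, H, L, M, W, X, Y
MB(Z) = {B, F, H, L, M, N, W, X, Y}.
T is neither a parent, child, nor co-parent of Z, so it does not belong.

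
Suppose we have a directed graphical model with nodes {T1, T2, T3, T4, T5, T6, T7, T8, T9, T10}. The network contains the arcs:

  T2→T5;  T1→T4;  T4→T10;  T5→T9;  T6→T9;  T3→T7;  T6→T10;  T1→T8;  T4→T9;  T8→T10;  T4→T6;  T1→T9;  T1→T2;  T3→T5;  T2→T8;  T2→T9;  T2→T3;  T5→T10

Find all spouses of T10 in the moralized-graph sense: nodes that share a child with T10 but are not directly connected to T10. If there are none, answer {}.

T10 has no children, so it has no co-parents. The set is empty.

{}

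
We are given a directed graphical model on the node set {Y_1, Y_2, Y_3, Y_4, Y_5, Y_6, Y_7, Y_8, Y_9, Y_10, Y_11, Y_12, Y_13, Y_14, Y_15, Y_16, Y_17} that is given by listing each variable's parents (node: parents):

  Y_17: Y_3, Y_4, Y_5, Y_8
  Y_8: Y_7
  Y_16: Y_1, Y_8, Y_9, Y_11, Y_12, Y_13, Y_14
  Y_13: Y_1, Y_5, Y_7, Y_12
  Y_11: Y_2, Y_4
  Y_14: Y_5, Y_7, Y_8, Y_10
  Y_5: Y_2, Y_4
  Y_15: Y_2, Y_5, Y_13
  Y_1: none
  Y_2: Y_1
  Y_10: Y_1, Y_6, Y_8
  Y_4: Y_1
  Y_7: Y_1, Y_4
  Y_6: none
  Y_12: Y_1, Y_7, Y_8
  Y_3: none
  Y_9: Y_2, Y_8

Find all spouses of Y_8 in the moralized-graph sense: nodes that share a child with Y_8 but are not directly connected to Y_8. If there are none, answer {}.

{Y_1, Y_2, Y_3, Y_4, Y_5, Y_6, Y_11, Y_13}

Children of Y_8: Y_9, Y_10, Y_12, Y_14, Y_16, Y_17.
  parents(Y_9) \ {Y_8} = {Y_2}.
  parents(Y_10) \ {Y_8} = {Y_1, Y_6}.
  Y_12 also has parents Y_1, Y_7.
  Y_14's other parents are Y_5, Y_7, Y_10.
  parents(Y_16) \ {Y_8} = {Y_1, Y_9, Y_11, Y_12, Y_13, Y_14}.
  Y_17's other parents are Y_3, Y_4, Y_5.
Excluding nodes already adjacent to Y_8 (Y_7, Y_9, Y_10, Y_12, Y_14, Y_16, Y_17), the co-parent-only contribution is {Y_1, Y_2, Y_3, Y_4, Y_5, Y_6, Y_11, Y_13}.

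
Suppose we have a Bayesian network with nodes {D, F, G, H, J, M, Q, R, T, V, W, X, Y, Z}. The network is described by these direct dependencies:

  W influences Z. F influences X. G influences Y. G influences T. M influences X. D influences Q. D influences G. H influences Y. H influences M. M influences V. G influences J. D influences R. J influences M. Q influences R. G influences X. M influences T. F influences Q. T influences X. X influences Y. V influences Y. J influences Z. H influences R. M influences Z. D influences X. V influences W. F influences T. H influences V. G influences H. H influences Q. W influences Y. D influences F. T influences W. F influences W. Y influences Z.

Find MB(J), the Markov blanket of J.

{G, H, M, W, Y, Z}

The Markov blanket of a node is its parents, its children, and the other parents of its children.
Parents of J: G.
J has children M, Z.
Other parents of J's children:
  M also has parent H.
  Z's other parents are M, W, Y.
Taking the union gives {G, H, M, W, Y, Z}.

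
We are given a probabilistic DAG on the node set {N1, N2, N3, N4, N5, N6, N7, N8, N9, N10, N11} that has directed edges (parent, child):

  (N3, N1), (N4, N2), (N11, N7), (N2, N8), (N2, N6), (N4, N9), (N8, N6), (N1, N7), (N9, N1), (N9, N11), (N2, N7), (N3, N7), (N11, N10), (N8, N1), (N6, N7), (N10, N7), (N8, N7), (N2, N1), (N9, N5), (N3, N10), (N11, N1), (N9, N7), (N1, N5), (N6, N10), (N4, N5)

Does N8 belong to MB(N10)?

N8 is a co-parent of N10: both are parents of N7.
So N8 ∈ MB(N10).

Yes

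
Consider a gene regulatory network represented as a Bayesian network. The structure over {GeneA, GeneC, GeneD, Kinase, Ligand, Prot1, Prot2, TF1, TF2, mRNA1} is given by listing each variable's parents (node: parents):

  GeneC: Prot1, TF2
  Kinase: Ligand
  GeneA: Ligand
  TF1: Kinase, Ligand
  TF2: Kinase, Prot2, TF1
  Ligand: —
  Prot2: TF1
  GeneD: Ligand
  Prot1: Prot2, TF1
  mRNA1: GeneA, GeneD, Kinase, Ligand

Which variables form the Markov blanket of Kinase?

{GeneA, GeneD, Ligand, Prot2, TF1, TF2, mRNA1}

The Markov blanket of a node is its parents, its children, and the other parents of its children.
Kinase has children TF1, TF2, mRNA1.
Kinase has parent Ligand.
Co-parents of Kinase (other parents of its children):
  TF1: Ligand
  TF2: Prot2, TF1
  mRNA1: GeneA, GeneD, Ligand
Taking the union gives {GeneA, GeneD, Ligand, Prot2, TF1, TF2, mRNA1}.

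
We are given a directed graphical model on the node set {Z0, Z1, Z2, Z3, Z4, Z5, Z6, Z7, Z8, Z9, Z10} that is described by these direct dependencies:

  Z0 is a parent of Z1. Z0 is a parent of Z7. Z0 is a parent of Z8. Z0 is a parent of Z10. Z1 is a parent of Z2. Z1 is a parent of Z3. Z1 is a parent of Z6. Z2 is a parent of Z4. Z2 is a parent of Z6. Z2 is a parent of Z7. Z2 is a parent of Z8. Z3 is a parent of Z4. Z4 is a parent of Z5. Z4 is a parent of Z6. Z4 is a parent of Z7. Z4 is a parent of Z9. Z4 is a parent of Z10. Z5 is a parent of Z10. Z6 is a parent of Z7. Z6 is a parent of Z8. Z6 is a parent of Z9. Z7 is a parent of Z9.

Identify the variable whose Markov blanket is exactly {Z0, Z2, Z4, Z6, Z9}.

The target node must have every member of {Z0, Z2, Z4, Z6, Z9} as a parent, child, or co-parent, and no others.
Parents of Z7: Z0, Z2, Z4, Z6; children: Z9; co-parents: Z4, Z6.
These exactly cover the given set, so the node is Z7.

Z7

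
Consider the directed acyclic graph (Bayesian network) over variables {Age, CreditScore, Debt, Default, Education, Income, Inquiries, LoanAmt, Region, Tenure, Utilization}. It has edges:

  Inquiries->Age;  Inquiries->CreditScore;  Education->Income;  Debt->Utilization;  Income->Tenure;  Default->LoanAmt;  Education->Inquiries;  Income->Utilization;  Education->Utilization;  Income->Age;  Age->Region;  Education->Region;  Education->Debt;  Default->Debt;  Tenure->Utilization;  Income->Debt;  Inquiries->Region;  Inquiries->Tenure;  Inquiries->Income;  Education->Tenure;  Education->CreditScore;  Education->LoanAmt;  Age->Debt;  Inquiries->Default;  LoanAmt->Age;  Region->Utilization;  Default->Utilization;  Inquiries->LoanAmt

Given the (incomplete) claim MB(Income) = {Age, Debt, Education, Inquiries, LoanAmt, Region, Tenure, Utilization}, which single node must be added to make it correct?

Income's children: Age, Debt, Tenure, Utilization.
Parents of Income: Education, Inquiries.
Co-parents of Income (other parents of its children):
  Age also has parents Inquiries, LoanAmt.
  parents(Tenure) \ {Income} = {Education, Inquiries}.
  Debt also has parents Age, Default, Education.
  Utilization also has parents Debt, Default, Education, Region, Tenure.
MB(Income) = {Age, Debt, Default, Education, Inquiries, LoanAmt, Region, Tenure, Utilization}.
Comparing with the claimed set, Default is missing.

Default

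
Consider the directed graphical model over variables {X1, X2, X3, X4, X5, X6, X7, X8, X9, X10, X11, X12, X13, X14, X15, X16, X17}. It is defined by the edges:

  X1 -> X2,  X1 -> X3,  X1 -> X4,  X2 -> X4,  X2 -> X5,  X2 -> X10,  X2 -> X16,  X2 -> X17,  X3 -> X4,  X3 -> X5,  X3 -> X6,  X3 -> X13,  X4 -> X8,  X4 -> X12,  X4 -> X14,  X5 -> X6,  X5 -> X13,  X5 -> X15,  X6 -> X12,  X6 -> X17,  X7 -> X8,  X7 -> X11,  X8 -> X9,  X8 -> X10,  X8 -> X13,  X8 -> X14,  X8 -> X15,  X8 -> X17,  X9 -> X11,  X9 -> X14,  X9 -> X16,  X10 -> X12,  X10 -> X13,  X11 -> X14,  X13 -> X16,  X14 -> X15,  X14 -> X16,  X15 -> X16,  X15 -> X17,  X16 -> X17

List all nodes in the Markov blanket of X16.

A node's Markov blanket = Pa ∪ Ch ∪ (parents of Ch other than the node itself).
Children of X16: X17.
Parents of X16: X2, X9, X13, X14, X15.
Parents of each child, excluding X16:
  X17: X2, X6, X8, X15
So the Markov blanket of X16 is {X2, X6, X8, X9, X13, X14, X15, X17}.

{X2, X6, X8, X9, X13, X14, X15, X17}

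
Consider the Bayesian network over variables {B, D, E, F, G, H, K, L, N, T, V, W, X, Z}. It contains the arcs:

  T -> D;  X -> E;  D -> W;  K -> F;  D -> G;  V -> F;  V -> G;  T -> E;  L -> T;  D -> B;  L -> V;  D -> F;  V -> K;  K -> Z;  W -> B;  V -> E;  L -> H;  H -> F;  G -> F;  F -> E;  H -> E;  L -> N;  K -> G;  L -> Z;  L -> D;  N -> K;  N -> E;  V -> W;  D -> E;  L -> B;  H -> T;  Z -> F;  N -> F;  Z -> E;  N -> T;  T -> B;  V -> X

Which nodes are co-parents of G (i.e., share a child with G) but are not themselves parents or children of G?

Children of G: F.
  F: D, H, K, N, V, Z
Excluding nodes already adjacent to G (D, F, K, V), the co-parent-only contribution is {H, N, Z}.

{H, N, Z}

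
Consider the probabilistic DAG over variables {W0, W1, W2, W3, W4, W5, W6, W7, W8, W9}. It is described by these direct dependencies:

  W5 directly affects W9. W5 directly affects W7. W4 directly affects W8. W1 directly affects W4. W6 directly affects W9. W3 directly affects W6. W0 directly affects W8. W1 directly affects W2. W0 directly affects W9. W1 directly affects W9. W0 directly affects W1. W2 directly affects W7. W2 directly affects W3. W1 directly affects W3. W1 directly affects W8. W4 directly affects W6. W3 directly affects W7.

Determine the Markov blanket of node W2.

Pa(W2) = {W1}.
Ch(W2) = {W3, W7}.
Other parents of W2's children:
  W3 also has parent W1.
  W7's other parents are W3, W5.
Union: {W1} ∪ {W3, W7} ∪ {W1, W3, W5} = {W1, W3, W5, W7}.

{W1, W3, W5, W7}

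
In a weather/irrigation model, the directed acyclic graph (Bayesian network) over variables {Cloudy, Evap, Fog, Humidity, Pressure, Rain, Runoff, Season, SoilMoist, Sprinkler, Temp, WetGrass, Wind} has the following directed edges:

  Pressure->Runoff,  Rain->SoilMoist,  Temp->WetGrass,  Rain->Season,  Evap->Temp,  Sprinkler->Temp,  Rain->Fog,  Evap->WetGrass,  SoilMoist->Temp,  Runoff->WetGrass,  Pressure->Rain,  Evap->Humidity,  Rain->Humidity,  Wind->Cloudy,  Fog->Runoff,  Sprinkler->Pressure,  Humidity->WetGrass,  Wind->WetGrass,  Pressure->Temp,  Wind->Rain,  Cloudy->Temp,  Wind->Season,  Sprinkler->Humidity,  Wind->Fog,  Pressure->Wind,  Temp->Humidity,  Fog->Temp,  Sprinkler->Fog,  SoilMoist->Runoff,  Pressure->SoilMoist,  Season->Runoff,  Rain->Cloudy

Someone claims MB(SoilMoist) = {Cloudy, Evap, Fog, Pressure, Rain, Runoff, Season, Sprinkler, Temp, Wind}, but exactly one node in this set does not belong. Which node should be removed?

Pa(SoilMoist) = {Pressure, Rain}.
Ch(SoilMoist) = {Runoff, Temp}.
Parents of each child, excluding SoilMoist:
  Temp's other parents are Cloudy, Evap, Fog, Pressure, Sprinkler.
  Runoff's other parents are Fog, Pressure, Season.
MB(SoilMoist) = {Cloudy, Evap, Fog, Pressure, Rain, Runoff, Season, Sprinkler, Temp}.
Wind is neither a parent, child, nor co-parent of SoilMoist, so it does not belong.

Wind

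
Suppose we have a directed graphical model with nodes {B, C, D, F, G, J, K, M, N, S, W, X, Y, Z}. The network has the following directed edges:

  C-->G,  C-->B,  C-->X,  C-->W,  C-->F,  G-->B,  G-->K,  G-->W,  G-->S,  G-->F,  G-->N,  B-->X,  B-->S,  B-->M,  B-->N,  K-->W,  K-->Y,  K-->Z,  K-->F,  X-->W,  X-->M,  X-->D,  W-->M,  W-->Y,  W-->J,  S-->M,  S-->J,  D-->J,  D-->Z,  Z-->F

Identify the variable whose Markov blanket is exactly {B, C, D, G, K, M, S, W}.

X

The target node must have every member of {B, C, D, G, K, M, S, W} as a parent, child, or co-parent, and no others.
Parents of X: B, C; children: D, M, W; co-parents: B, C, G, K, S, W.
These exactly cover the given set, so the node is X.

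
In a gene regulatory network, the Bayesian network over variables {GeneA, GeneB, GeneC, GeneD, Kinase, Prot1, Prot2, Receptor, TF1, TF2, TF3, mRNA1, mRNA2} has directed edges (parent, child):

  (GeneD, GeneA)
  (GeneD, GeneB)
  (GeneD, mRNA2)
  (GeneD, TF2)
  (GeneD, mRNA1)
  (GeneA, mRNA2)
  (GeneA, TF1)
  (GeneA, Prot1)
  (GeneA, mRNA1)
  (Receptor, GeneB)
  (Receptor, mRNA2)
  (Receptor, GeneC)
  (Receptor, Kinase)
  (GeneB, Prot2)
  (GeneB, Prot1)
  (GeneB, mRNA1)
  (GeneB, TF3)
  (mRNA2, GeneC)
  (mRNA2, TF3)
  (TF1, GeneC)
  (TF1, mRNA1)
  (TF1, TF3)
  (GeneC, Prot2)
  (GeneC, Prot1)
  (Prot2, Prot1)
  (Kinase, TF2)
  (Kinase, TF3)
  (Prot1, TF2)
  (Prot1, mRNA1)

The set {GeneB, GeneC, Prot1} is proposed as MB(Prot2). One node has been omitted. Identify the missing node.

GeneA

Prot2's parents: GeneB, GeneC.
Children of Prot2: Prot1.
Other parents of Prot2's children:
  parents(Prot1) \ {Prot2} = {GeneA, GeneB, GeneC}.
MB(Prot2) = {GeneA, GeneB, GeneC, Prot1}.
Comparing with the claimed set, GeneA is missing.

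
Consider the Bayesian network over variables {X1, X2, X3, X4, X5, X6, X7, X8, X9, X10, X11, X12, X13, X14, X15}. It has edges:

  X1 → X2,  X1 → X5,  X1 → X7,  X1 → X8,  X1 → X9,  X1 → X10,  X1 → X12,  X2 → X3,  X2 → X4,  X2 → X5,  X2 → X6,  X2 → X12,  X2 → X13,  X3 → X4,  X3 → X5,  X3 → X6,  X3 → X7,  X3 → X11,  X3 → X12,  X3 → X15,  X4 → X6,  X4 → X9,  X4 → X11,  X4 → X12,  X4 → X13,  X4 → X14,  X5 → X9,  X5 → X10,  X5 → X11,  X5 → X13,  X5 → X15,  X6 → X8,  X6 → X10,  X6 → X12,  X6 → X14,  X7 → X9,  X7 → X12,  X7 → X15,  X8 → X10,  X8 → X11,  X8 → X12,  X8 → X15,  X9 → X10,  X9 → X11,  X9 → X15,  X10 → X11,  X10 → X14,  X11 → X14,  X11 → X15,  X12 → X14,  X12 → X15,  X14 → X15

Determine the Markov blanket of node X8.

Parents of X8: X1, X6.
Ch(X8) = {X10, X11, X12, X15}.
Parents of each child, excluding X8:
  parents(X10) \ {X8} = {X1, X5, X6, X9}.
  X11 also has parents X3, X4, X5, X9, X10.
  X12's other parents are X1, X2, X3, X4, X6, X7.
  parents(X15) \ {X8} = {X3, X5, X7, X9, X11, X12, X14}.
Union: {X1, X6} ∪ {X10, X11, X12, X15} ∪ {X1, X2, X3, X4, X5, X6, X7, X9, X10, X11, X12, X14} = {X1, X2, X3, X4, X5, X6, X7, X9, X10, X11, X12, X14, X15}.

{X1, X2, X3, X4, X5, X6, X7, X9, X10, X11, X12, X14, X15}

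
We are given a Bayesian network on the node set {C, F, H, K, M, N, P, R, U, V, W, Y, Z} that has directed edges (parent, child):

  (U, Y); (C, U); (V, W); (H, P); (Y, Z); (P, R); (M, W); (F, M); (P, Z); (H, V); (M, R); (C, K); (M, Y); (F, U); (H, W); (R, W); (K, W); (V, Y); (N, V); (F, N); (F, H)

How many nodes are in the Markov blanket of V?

8

Recall MB(v) = parents ∪ children ∪ spouses, where spouses are the other parents of v's children.
V's parents: H, N.
V's children: W, Y.
Parents of each child, excluding V:
  W: H, K, M, R
  Y: M, U
MB(V) = {H, K, M, N, R, U, W, Y}, which has 8 nodes.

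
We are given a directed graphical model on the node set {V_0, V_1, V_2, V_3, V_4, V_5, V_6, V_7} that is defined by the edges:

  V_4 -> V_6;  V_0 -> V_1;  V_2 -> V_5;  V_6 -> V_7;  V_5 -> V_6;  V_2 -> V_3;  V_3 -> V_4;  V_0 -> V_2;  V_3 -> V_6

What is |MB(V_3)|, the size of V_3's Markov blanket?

The Markov blanket of a node is its parents, its children, and the other parents of its children.
Pa(V_3) = {V_2}.
V_3 has children V_4, V_6.
Other parents of V_3's children:
  V_4: no additional parents.
  parents(V_6) \ {V_3} = {V_4, V_5}.
MB(V_3) = {V_2, V_4, V_5, V_6}, which has 4 nodes.

4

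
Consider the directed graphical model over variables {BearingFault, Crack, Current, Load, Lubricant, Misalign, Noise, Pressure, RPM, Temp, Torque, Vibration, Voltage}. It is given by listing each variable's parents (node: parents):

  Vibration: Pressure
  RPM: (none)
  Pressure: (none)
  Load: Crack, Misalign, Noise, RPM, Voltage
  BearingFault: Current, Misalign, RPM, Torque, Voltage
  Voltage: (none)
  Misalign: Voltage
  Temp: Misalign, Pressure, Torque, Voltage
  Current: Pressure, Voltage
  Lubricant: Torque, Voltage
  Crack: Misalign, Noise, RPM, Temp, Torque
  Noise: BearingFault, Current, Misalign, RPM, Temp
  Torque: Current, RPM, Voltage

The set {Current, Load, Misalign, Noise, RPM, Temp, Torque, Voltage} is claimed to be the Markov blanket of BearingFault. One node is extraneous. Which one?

Parents of BearingFault: Current, Misalign, RPM, Torque, Voltage.
Children of BearingFault: Noise.
Other parents of BearingFault's children:
  parents(Noise) \ {BearingFault} = {Current, Misalign, RPM, Temp}.
MB(BearingFault) = {Current, Misalign, Noise, RPM, Temp, Torque, Voltage}.
Load is neither a parent, child, nor co-parent of BearingFault, so it does not belong.

Load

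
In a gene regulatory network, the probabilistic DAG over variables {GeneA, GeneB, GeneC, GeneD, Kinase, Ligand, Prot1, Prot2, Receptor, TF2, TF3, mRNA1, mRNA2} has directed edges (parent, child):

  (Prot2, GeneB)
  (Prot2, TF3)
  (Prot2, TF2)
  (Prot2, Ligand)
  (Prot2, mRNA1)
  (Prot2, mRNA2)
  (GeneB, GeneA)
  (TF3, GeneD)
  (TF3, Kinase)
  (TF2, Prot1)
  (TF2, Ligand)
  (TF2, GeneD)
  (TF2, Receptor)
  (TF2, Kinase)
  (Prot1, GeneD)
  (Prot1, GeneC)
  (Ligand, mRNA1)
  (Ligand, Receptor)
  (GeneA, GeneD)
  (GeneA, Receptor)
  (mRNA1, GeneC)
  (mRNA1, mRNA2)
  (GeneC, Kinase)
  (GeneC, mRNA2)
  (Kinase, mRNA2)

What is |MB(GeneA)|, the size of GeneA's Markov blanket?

7

Pa(GeneA) = {GeneB}.
GeneA's children: GeneD, Receptor.
Other parents of GeneA's children:
  GeneD: Prot1, TF2, TF3
  Receptor: Ligand, TF2
MB(GeneA) = {GeneB, GeneD, Ligand, Prot1, Receptor, TF2, TF3}, which has 7 nodes.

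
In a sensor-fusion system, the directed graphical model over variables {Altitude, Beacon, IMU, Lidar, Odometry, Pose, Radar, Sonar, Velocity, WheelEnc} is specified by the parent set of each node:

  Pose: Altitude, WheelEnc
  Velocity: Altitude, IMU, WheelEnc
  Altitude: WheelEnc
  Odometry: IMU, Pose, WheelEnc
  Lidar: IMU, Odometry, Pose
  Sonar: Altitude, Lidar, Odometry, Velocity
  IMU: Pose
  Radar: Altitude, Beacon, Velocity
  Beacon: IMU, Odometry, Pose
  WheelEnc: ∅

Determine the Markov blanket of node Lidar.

{Altitude, IMU, Odometry, Pose, Sonar, Velocity}

Parents of Lidar: IMU, Odometry, Pose.
Ch(Lidar) = {Sonar}.
Parents of each child, excluding Lidar:
  Sonar: Altitude, Odometry, Velocity
Union: {IMU, Odometry, Pose} ∪ {Sonar} ∪ {Altitude, Odometry, Velocity} = {Altitude, IMU, Odometry, Pose, Sonar, Velocity}.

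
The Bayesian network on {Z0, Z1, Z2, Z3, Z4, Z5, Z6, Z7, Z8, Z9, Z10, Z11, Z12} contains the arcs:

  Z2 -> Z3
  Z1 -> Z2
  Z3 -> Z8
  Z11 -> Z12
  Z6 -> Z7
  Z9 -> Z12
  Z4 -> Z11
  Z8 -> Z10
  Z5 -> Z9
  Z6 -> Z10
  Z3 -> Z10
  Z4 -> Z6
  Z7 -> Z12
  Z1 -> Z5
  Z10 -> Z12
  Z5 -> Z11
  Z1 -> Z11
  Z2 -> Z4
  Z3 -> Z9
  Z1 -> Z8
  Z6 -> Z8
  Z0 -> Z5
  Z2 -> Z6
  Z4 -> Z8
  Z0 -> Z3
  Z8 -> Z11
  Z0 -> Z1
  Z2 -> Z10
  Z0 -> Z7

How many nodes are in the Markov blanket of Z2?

A node's Markov blanket = Pa ∪ Ch ∪ (parents of Ch other than the node itself).
Pa(Z2) = {Z1}.
Ch(Z2) = {Z3, Z4, Z6, Z10}.
For each child, the remaining parents (spouses of Z2):
  Z3: Z0
  Z4: —
  Z6: Z4
  Z10: Z3, Z6, Z8
MB(Z2) = {Z0, Z1, Z3, Z4, Z6, Z8, Z10}, which has 7 nodes.

7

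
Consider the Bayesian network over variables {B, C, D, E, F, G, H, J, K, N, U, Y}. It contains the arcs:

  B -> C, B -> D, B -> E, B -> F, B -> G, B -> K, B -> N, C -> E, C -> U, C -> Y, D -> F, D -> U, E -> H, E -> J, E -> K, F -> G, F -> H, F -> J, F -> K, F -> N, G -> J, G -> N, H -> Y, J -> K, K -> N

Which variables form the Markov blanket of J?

A node's Markov blanket = Pa ∪ Ch ∪ (parents of Ch other than the node itself).
J has child K.
Pa(J) = {E, F, G}.
Co-parents of J (other parents of its children):
  K: B, E, F
MB(J) = {B, E, F, G, K}.

{B, E, F, G, K}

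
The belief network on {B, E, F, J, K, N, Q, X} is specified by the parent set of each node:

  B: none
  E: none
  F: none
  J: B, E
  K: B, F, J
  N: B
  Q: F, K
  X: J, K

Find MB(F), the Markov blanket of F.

{B, J, K, Q}

By definition, MB(F) is built from F's parents, F's children, and the co-parents of F.
F has no parents.
F's children: K, Q.
Co-parents of F (other parents of its children):
  K also has parents B, J.
  Q also has parent K.
MB(F) = {B, J, K, Q}.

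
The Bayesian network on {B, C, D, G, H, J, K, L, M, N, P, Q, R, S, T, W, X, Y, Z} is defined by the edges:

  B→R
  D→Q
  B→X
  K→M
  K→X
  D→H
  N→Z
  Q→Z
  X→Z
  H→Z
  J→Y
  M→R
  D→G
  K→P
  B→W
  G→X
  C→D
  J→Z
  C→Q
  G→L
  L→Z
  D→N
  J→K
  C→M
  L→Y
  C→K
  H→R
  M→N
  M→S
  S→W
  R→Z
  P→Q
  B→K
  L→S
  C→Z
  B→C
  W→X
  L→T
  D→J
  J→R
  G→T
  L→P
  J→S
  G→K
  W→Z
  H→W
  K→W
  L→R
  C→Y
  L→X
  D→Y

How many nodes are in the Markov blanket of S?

Pa(S) = {J, L, M}.
S has child W.
Co-parents of S (other parents of its children):
  parents(W) \ {S} = {B, H, K}.
MB(S) = {B, H, J, K, L, M, W}, which has 7 nodes.

7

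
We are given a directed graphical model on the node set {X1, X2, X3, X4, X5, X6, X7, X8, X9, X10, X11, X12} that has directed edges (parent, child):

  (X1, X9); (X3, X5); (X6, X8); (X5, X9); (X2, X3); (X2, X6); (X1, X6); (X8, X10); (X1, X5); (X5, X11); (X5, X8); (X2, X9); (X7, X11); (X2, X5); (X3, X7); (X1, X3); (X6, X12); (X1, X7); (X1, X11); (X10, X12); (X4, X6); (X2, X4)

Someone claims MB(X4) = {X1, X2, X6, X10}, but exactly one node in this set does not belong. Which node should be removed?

X10

By definition, MB(X4) is built from X4's parents, X4's children, and the co-parents of X4.
Parents of X4: X2.
X4 has child X6.
Other parents of X4's children:
  X6: X1, X2
MB(X4) = {X1, X2, X6}.
X10 is neither a parent, child, nor co-parent of X4, so it does not belong.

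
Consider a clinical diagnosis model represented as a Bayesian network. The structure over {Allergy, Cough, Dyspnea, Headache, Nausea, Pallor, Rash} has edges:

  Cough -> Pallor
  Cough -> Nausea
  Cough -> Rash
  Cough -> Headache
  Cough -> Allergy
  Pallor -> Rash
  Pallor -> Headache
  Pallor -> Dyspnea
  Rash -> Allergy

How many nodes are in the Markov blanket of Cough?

5

By definition, MB(Cough) is built from Cough's parents, Cough's children, and the co-parents of Cough.
Cough has no parents.
Cough has children Allergy, Headache, Nausea, Pallor, Rash.
Co-parents of Cough (other parents of its children):
  Pallor: no additional parents.
  Nausea: no additional parents.
  Rash also has parent Pallor.
  parents(Headache) \ {Cough} = {Pallor}.
  Allergy also has parent Rash.
MB(Cough) = {Allergy, Headache, Nausea, Pallor, Rash}, which has 5 nodes.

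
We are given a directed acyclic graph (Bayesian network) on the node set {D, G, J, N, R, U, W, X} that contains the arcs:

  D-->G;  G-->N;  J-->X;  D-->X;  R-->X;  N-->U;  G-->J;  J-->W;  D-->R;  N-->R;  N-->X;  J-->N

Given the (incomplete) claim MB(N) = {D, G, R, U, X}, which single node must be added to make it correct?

N has parents G, J.
Children of N: R, U, X.
Co-parents of N (other parents of its children):
  R: D
  U: —
  X: D, J, R
MB(N) = {D, G, J, R, U, X}.
Comparing with the claimed set, J is missing.

J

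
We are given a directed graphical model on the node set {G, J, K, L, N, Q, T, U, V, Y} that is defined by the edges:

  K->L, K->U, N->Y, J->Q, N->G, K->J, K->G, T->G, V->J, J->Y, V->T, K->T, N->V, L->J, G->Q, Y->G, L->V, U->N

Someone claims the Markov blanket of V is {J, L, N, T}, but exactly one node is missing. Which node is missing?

K

Recall MB(v) = parents ∪ children ∪ spouses, where spouses are the other parents of v's children.
Children of V: J, T.
V has parents L, N.
Other parents of V's children:
  J's other parents are K, L.
  parents(T) \ {V} = {K}.
MB(V) = {J, K, L, N, T}.
Comparing with the claimed set, K is missing.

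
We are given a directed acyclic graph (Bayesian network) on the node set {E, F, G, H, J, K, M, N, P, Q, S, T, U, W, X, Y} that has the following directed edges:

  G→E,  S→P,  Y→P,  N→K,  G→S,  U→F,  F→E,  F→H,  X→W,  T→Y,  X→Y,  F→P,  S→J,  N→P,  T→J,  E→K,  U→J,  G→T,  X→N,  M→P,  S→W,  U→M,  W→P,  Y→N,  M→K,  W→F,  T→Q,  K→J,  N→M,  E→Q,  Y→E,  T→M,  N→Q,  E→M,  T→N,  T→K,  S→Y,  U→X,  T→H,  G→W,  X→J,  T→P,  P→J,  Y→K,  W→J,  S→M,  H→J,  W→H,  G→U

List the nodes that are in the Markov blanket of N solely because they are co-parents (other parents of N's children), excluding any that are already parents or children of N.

Children of N: K, M, P, Q.
  M also has parents E, S, T, U.
  K's other parents are E, M, T, Y.
  P's other parents are F, M, S, T, W, Y.
  Q's other parents are E, T.
Excluding nodes already adjacent to N (K, M, P, Q, T, X, Y), the co-parent-only contribution is {E, F, S, U, W}.

{E, F, S, U, W}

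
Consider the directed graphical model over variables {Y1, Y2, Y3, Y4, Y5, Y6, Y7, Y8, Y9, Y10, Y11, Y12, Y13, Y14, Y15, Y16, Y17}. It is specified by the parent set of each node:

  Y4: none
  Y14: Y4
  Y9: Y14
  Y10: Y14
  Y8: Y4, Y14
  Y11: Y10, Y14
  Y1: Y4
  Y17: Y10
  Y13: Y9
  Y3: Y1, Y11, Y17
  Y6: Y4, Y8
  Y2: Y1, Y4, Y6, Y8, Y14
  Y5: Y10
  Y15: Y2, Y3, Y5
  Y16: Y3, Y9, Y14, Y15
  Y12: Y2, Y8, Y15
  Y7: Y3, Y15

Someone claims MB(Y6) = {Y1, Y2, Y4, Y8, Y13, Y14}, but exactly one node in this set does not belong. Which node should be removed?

The Markov blanket of a node is its parents, its children, and the other parents of its children.
Y6's parents: Y4, Y8.
Y6's children: Y2.
For each child, the remaining parents (spouses of Y6):
  parents(Y2) \ {Y6} = {Y1, Y4, Y8, Y14}.
MB(Y6) = {Y1, Y2, Y4, Y8, Y14}.
Y13 is neither a parent, child, nor co-parent of Y6, so it does not belong.

Y13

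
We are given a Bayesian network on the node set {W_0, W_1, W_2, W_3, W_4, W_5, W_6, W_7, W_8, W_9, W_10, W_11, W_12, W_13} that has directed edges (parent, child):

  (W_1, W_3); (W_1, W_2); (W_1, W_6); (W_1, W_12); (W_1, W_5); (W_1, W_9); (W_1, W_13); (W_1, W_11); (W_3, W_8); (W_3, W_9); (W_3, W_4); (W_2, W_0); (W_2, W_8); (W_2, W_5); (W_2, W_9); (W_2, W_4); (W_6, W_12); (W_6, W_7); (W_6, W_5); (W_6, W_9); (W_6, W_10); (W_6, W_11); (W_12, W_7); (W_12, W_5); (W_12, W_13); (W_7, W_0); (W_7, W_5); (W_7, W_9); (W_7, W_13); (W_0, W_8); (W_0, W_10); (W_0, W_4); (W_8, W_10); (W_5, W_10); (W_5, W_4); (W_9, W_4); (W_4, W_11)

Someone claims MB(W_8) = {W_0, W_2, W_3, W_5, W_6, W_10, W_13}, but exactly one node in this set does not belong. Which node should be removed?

W_13

Pa(W_8) = {W_0, W_2, W_3}.
Children of W_8: W_10.
For each child, the remaining parents (spouses of W_8):
  W_10's other parents are W_0, W_5, W_6.
MB(W_8) = {W_0, W_2, W_3, W_5, W_6, W_10}.
W_13 is neither a parent, child, nor co-parent of W_8, so it does not belong.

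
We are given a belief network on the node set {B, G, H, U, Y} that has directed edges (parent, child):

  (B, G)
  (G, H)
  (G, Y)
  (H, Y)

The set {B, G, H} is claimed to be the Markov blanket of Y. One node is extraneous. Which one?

B

A node's Markov blanket = Pa ∪ Ch ∪ (parents of Ch other than the node itself).
Pa(Y) = {G, H}.
Y's children: none.
Y has no children, so there are no co-parents.
MB(Y) = {G, H}.
B is neither a parent, child, nor co-parent of Y, so it does not belong.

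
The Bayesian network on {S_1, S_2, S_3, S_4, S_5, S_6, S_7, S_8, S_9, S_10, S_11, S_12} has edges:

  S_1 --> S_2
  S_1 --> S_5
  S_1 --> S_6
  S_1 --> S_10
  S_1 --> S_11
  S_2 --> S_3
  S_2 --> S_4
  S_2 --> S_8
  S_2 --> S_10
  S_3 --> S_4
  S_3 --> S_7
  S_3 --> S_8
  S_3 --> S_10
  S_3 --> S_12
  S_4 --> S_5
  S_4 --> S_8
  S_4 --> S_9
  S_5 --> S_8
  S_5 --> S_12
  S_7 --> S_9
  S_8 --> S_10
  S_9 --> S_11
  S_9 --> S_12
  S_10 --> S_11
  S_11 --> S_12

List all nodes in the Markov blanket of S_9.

{S_1, S_3, S_4, S_5, S_7, S_10, S_11, S_12}

By definition, MB(S_9) is built from S_9's parents, S_9's children, and the co-parents of S_9.
S_9 has parents S_4, S_7.
Ch(S_9) = {S_11, S_12}.
For each child, the remaining parents (spouses of S_9):
  S_11 also has parents S_1, S_10.
  parents(S_12) \ {S_9} = {S_3, S_5, S_11}.
So the Markov blanket of S_9 is {S_1, S_3, S_4, S_5, S_7, S_10, S_11, S_12}.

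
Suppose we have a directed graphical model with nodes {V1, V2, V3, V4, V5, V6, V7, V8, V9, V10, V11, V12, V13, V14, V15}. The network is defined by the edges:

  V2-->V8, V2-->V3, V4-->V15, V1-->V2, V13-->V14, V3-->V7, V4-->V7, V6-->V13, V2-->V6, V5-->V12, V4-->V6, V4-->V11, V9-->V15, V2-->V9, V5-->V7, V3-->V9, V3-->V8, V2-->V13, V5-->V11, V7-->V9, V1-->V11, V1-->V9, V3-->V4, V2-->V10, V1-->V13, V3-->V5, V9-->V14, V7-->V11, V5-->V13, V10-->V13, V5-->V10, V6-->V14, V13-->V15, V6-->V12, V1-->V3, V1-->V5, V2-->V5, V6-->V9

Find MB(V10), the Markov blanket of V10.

V10 has parents V2, V5.
Children of V10: V13.
Co-parents of V10 (other parents of its children):
  V13: V1, V2, V5, V6
Taking the union gives {V1, V2, V5, V6, V13}.

{V1, V2, V5, V6, V13}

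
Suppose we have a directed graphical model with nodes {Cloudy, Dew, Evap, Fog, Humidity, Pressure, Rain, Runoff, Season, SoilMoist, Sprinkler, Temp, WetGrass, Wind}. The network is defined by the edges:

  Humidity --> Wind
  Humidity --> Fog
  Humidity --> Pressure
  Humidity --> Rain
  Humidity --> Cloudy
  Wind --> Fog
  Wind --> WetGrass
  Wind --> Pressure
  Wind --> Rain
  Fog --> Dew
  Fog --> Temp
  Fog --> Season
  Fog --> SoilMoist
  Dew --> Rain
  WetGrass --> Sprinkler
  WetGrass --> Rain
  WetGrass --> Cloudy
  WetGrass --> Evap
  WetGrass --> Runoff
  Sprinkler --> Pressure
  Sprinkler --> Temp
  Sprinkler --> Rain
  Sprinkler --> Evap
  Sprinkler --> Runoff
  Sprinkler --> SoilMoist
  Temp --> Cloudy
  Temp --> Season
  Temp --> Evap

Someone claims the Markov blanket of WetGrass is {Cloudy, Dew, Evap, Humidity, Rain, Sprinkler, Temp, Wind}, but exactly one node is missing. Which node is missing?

Parents of WetGrass: Wind.
Children of WetGrass: Cloudy, Evap, Rain, Runoff, Sprinkler.
Co-parents of WetGrass (other parents of its children):
  Sprinkler: no additional parents.
  Rain also has parents Dew, Humidity, Sprinkler, Wind.
  parents(Cloudy) \ {WetGrass} = {Humidity, Temp}.
  Evap's other parents are Sprinkler, Temp.
  parents(Runoff) \ {WetGrass} = {Sprinkler}.
MB(WetGrass) = {Cloudy, Dew, Evap, Humidity, Rain, Runoff, Sprinkler, Temp, Wind}.
Comparing with the claimed set, Runoff is missing.

Runoff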